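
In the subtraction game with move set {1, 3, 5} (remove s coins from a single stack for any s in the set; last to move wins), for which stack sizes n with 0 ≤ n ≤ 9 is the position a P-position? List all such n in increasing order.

Compute g(0), g(1), … for moves {1, 3, 5}:
g(0) = mex{} = 0
g(1) = mex{0} = 1
g(2) = mex{1} = 0
g(3) = mex{0} = 1
g(4) = mex{1} = 0
g(5) = mex{0} = 1
g(6) = mex{1} = 0
g(7) = mex{0} = 1
g(8) = mex{1} = 0
g(9) = mex{0} = 1
The P-positions (g = 0) in 0..9 are 0, 2, 4, 6, 8.

0, 2, 4, 6, 8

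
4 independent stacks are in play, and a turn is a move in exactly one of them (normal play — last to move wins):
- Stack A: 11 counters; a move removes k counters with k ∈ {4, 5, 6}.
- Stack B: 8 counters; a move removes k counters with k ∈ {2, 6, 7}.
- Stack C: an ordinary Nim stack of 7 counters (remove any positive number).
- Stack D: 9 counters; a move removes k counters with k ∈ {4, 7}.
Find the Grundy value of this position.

7

Build the Grundy sequence for stack A with g(k) = mex{g(k−s) : s ∈ {4, 5, 6}, s ≤ k}:
k:     0  1  2  3  4  5  6  7  8  9 10 11
g(k):  0  0  0  0  1  1  1  1  2  2  0  0
So g(11) = 0.
Grundy values for stack B (subtraction set {2, 6, 7}):
g(0) = mex{} = 0
g(1) = mex{} = 0
g(2) = mex{0} = 1
g(3) = mex{0} = 1
g(4) = mex{1} = 0
g(5) = mex{1} = 0
g(6) = mex{0} = 1
g(7) = mex{0} = 1
g(8) = mex{0,1} = 2
So g(8) = 2.
Stack C is a plain Nim stack of size 7, so its Grundy value is 7.
For stack D, compute g(0), g(1), … with moves {4, 7}:
g(0) = mex{} = 0
g(1) = mex{} = 0
g(2) = mex{} = 0
g(3) = mex{} = 0
g(4) = mex{0} = 1
g(5) = mex{0} = 1
g(6) = mex{0} = 1
g(7) = mex{0} = 1
g(8) = mex{0,1} = 2
g(9) = mex{0,1} = 2
So g(9) = 2.
The value of a disjunctive sum is the nim-sum of the parts.
Combined value = 0 ⊕ 2 ⊕ 7 ⊕ 2 = 7.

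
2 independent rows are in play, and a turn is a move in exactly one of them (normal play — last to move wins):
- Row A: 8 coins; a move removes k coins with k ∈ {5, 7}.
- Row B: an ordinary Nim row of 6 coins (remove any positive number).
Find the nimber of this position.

7

For row A, compute g(0), g(1), … with moves {5, 7}:
k:     0  1  2  3  4  5  6  7  8
g(k):  0  0  0  0  0  1  1  1  1
So g(8) = 1.
Row B is a plain Nim row of size 6, so its Grundy value is 6.
The value of a disjunctive sum is the nim-sum of the parts.
Combined value = 1 ⊕ 6 = 7.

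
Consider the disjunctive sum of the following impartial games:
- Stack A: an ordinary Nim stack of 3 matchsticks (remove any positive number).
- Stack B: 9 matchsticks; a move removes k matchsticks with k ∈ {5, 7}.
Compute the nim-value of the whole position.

Stack A is a plain Nim stack of size 3, so its Grundy value is 3.
For stack B, compute g(0), g(1), … with moves {5, 7}:
g(0) = mex{} = 0
g(1) = mex{} = 0
g(2) = mex{} = 0
g(3) = mex{} = 0
g(4) = mex{} = 0
g(5) = mex{0} = 1
g(6) = mex{0} = 1
g(7) = mex{0} = 1
g(8) = mex{0} = 1
g(9) = mex{0} = 1
So g(9) = 1.
By the Sprague-Grundy theorem, the Grundy value of a sum of independent games is the XOR of the component values.
Combined value = 3 ⊕ 1 = 2.

2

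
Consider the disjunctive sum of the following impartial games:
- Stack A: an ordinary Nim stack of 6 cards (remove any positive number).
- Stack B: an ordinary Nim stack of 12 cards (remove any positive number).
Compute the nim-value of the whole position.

10

Stack A is a plain Nim stack of size 6, so its Grundy value is 6.
Stack B is a plain Nim stack of size 12, so its Grundy value is 12.
By the Sprague-Grundy theorem, the Grundy value of a sum of independent games is the XOR of the component values.
Combined value = 6 ⊕ 12 = 10.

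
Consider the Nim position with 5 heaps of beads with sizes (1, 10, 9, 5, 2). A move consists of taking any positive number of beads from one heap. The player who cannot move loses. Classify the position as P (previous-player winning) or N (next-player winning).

N-position

Compute the nim-sum pairwise:
1 ^ 10 = 11
11 ^ 9 = 2
2 ^ 5 = 7
7 ^ 2 = 5
The nim-sum is 5 ≠ 0, so this is an N-position: the player to move can win.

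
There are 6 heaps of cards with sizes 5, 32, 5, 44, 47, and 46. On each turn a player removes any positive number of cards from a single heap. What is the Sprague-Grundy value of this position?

13

Nim-sum: 5 ⊕ 32 ⊕ 5 ⊕ 44 ⊕ 47 ⊕ 46 = 13.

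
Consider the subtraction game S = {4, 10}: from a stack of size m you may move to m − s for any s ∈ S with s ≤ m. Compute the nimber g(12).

1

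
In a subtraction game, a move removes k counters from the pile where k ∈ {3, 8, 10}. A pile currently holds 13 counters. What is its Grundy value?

0

Compute g(0), g(1), … for moves {3, 8, 10}:
g(0) = mex{} = 0
g(1) = mex{} = 0
g(2) = mex{} = 0
g(3) = mex{0} = 1
g(4) = mex{0} = 1
g(5) = mex{0} = 1
g(6) = mex{1} = 0
g(7) = mex{1} = 0
g(8) = mex{0,1} = 2
g(9) = mex{0} = 1
g(10) = mex{0} = 1
g(11) = mex{0,1,2} = 3
g(12) = mex{0,1} = 2
g(13) = mex{1} = 0
So g(13) = 0.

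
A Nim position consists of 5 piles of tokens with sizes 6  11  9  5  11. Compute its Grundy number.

10

In binary:
  0110  (6)
  1011  (11)
  1001  (9)
  0101  (5)
  1011  (11)
  ----
  1010  (10)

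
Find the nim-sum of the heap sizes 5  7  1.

Compute the nim-sum pairwise:
5 XOR 7 = 2
2 XOR 1 = 3

3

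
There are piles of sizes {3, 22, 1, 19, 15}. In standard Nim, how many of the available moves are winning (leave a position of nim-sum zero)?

1

Compute the nim-sum pairwise:
3 ^ 22 = 21
21 ^ 1 = 20
20 ^ 19 = 7
7 ^ 15 = 8
The overall nim-sum is X = 8. A pile of size p has a winning move iff p XOR X < p (reduce it to p XOR X).
  3: 3 XOR 8 = 11 ≥ 3 — no move.
  22: 22 XOR 8 = 30 ≥ 22 — no move.
  1: 1 XOR 8 = 9 ≥ 1 — no move.
  19: 19 XOR 8 = 27 ≥ 19 — no move.
  15: 15 XOR 8 = 7 < 15 — winning move (to 7).
That gives 1 winning move.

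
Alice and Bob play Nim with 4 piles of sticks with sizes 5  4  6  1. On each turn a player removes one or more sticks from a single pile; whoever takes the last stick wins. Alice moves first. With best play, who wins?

Nim-sum: 5 ⊕ 4 ⊕ 6 ⊕ 1 = 6.
The nim-sum is 6 ≠ 0, so this is an N-position: the player to move can win; Alice has a winning move.

Alice wins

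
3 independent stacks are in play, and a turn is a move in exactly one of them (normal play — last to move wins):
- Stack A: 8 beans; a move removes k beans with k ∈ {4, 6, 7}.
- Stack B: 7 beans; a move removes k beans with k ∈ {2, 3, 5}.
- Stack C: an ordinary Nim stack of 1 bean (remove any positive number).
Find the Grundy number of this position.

3

For stack A, compute g(0), g(1), … with moves {4, 6, 7}:
g(0) = mex{} = 0
g(1) = mex{} = 0
g(2) = mex{} = 0
g(3) = mex{} = 0
g(4) = mex{0} = 1
g(5) = mex{0} = 1
g(6) = mex{0} = 1
g(7) = mex{0} = 1
g(8) = mex{0,1} = 2
So g(8) = 2.
Build the Grundy sequence for stack B with g(k) = mex{g(k−s) : s ∈ {2, 3, 5}, s ≤ k}:
g(0) = mex{} = 0
g(1) = mex{} = 0
g(2) = mex{0} = 1
g(3) = mex{0} = 1
g(4) = mex{0,1} = 2
g(5) = mex{0,1} = 2
g(6) = mex{0,1,2} = 3
g(7) = mex{1,2} = 0
So g(7) = 0.
Stack C is a plain Nim stack of size 1, so its Grundy value is 1.
By the Sprague-Grundy theorem, the Grundy value of a sum of independent games is the XOR of the component values.
Combined value = 2 XOR 0 XOR 1 = 3.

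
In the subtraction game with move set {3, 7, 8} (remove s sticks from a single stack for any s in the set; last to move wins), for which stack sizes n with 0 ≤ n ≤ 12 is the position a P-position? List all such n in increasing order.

0, 1, 2, 6, 11, 12

Compute g(0), g(1), … for moves {3, 7, 8}:
g(0) = mex{} = 0
g(1) = mex{} = 0
g(2) = mex{} = 0
g(3) = mex{0} = 1
g(4) = mex{0} = 1
g(5) = mex{0} = 1
g(6) = mex{1} = 0
g(7) = mex{0,1} = 2
g(8) = mex{0,1} = 2
g(9) = mex{0} = 1
g(10) = mex{0,1,2} = 3
g(11) = mex{1,2} = 0
g(12) = mex{1} = 0
The P-positions (g = 0) in 0..12 are 0, 1, 2, 6, 11, 12.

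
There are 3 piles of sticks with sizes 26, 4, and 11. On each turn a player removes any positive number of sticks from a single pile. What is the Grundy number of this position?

21

Compute the nim-sum pairwise:
26 ⊕ 4 = 30
30 ⊕ 11 = 21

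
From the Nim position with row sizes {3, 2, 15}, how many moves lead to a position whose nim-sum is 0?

Nim-sum: 3 XOR 2 XOR 15 = 14.
The overall nim-sum is X = 14. A row of size p has a winning move iff p XOR X < p (reduce it to p XOR X).
  3: 3 XOR 14 = 13 ≥ 3 — no move.
  2: 2 XOR 14 = 12 ≥ 2 — no move.
  15: 15 XOR 14 = 1 < 15 — winning move (to 1).
That gives 1 winning move.

1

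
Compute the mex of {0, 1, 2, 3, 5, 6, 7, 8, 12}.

4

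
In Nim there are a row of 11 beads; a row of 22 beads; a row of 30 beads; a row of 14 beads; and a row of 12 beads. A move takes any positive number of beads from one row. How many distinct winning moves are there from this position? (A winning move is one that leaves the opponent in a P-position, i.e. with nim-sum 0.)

Bitwise XOR of the heap sizes:
  01011  (11)
  10110  (22)
  11110  (30)
  01110  (14)
  01100  (12)
  -----
  00001  (1)
The overall nim-sum is X = 1. A row of size p has a winning move iff p XOR X < p (reduce it to p XOR X).
  11: 11 XOR 1 = 10 < 11 — winning move (to 10).
  22: 22 XOR 1 = 23 ≥ 22 — no move.
  30: 30 XOR 1 = 31 ≥ 30 — no move.
  14: 14 XOR 1 = 15 ≥ 14 — no move.
  12: 12 XOR 1 = 13 ≥ 12 — no move.
That gives 1 winning move.

1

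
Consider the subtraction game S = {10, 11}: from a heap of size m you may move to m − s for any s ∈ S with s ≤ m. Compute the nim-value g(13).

1

Compute g(0), g(1), … for moves {10, 11}:
k:     0  1  2  3  4  5  6  7  8  9 10 11 12 13
g(k):  0  0  0  0  0  0  0  0  0  0  1  1  1  1
So g(13) = 1.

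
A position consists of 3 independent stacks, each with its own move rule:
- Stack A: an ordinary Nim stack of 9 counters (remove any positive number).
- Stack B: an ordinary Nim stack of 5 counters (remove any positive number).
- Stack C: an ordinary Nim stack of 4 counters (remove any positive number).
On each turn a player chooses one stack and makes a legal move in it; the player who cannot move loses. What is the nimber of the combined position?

Stack A is a plain Nim stack of size 9, so its Grundy value is 9.
Stack B is a plain Nim stack of size 5, so its Grundy value is 5.
Stack C is a plain Nim stack of size 4, so its Grundy value is 4.
By the Sprague-Grundy theorem, the Grundy value of a sum of independent games is the XOR of the component values.
Combined value = 9 XOR 5 XOR 4 = 8.

8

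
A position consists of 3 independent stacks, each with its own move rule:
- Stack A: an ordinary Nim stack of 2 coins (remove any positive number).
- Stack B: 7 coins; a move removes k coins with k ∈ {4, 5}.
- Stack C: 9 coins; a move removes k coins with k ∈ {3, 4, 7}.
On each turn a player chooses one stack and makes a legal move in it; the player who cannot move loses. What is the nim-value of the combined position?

Stack A is a plain Nim stack of size 2, so its Grundy value is 2.
Grundy values for stack B (subtraction set {4, 5}):
g(0) = mex{} = 0
g(1) = mex{} = 0
g(2) = mex{} = 0
g(3) = mex{} = 0
g(4) = mex{0} = 1
g(5) = mex{0} = 1
g(6) = mex{0} = 1
g(7) = mex{0} = 1
So g(7) = 1.
For stack C, compute g(0), g(1), … with moves {3, 4, 7}:
k:     0  1  2  3  4  5  6  7  8  9
g(k):  0  0  0  1  1  1  2  2  2  3
So g(9) = 3.
By the Sprague-Grundy theorem, the Grundy value of a sum of independent games is the XOR of the component values.
Combined value = 2 XOR 1 XOR 3 = 0.

0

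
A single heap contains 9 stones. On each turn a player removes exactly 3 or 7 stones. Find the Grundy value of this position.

Build the Grundy sequence with g(k) = mex{g(k−s) : s ∈ {3, 7}, s ≤ k}:
k:     0  1  2  3  4  5  6  7  8  9
g(k):  0  0  0  1  1  1  0  2  2  1
So g(9) = 1.

1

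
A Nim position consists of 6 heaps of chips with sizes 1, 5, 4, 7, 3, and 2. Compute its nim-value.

6

Nim-sum: 1 XOR 5 XOR 4 XOR 7 XOR 3 XOR 2 = 6.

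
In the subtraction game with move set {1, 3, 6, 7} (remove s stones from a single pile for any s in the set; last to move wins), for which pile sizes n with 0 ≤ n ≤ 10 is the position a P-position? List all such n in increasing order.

0, 2, 4

Build the Grundy sequence with g(k) = mex{g(k−s) : s ∈ {1, 3, 6, 7}, s ≤ k}:
g(0) = mex{} = 0
g(1) = mex{0} = 1
g(2) = mex{1} = 0
g(3) = mex{0} = 1
g(4) = mex{1} = 0
g(5) = mex{0} = 1
g(6) = mex{0,1} = 2
g(7) = mex{0,1,2} = 3
g(8) = mex{0,1,3} = 2
g(9) = mex{0,1,2} = 3
g(10) = mex{0,1,3} = 2
The P-positions (g = 0) in 0..10 are 0, 2, 4.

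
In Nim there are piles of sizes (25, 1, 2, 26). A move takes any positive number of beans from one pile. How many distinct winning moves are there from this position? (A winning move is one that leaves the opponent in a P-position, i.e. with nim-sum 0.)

Compute the nim-sum pairwise:
25 ^ 1 = 24
24 ^ 2 = 26
26 ^ 26 = 0
The nim-sum is already 0, so every move leaves a nonzero nim-sum — there are no winning moves.

0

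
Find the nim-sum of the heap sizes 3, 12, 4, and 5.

14

Compute the nim-sum pairwise:
3 ^ 12 = 15
15 ^ 4 = 11
11 ^ 5 = 14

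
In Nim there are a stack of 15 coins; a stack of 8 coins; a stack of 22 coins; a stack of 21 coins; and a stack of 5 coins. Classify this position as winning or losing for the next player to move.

Write each in binary and XOR column by column:
  01111  (15)
  01000  (8)
  10110  (22)
  10101  (21)
  00101  (5)
  -----
  00001  (1)
The nim-sum is 1 ≠ 0, so this is an N-position: the player to move can win.

Winning position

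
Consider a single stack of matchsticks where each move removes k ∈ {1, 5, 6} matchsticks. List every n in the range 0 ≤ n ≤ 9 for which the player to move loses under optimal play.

Build the Grundy sequence with g(k) = mex{g(k−s) : s ∈ {1, 5, 6}, s ≤ k}:
k:     0  1  2  3  4  5  6  7  8  9
g(k):  0  1  0  1  0  1  2  3  2  3
The P-positions (g = 0) in 0..9 are 0, 2, 4.

0, 2, 4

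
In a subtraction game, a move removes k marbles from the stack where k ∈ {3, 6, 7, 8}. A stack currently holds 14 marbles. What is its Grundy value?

Grundy values for subtraction set {3, 6, 7, 8}:
g(0) = mex{} = 0
g(1) = mex{} = 0
g(2) = mex{} = 0
g(3) = mex{0} = 1
g(4) = mex{0} = 1
g(5) = mex{0} = 1
g(6) = mex{0,1} = 2
g(7) = mex{0,1} = 2
g(8) = mex{0,1} = 2
g(9) = mex{0,1,2} = 3
g(10) = mex{0,1,2} = 3
g(11) = mex{1,2} = 0
g(12) = mex{1,2,3} = 0
g(13) = mex{1,2,3} = 0
g(14) = mex{0,2} = 1
So g(14) = 1.

1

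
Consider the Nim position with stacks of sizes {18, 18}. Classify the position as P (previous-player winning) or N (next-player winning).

In binary:
  10010  (18)
  10010  (18)
  -----
  00000  (0)
The nim-sum is 0, so this is a P-position: the player to move is in a losing position under optimal play.

P-position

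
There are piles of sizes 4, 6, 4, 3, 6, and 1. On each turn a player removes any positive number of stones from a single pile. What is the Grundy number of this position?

2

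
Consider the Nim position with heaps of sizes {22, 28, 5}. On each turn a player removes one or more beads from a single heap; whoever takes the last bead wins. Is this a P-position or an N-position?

Write each in binary and XOR column by column:
  10110  (22)
  11100  (28)
  00101  (5)
  -----
  01111  (15)
The nim-sum is 15 ≠ 0, so this is an N-position: the player to move can win.

N-position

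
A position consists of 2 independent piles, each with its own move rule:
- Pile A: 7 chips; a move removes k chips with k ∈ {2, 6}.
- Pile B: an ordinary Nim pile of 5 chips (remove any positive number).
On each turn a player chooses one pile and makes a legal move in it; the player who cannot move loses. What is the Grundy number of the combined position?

4

Grundy values for pile A (subtraction set {2, 6}):
k:     0  1  2  3  4  5  6  7
g(k):  0  0  1  1  0  0  1  1
So g(7) = 1.
Pile B is a plain Nim pile of size 5, so its Grundy value is 5.
By the Sprague-Grundy theorem, the Grundy value of a sum of independent games is the XOR of the component values.
Combined value = 1 ⊕ 5 = 4.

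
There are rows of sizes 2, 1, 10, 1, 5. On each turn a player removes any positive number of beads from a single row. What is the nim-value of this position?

Write each in binary and XOR column by column:
  0010  (2)
  0001  (1)
  1010  (10)
  0001  (1)
  0101  (5)
  ----
  1101  (13)

13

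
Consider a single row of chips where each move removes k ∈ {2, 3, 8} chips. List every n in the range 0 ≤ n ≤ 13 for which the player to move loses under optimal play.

0, 1, 5, 6, 10, 11

Compute g(0), g(1), … for moves {2, 3, 8}:
g(0) = mex{} = 0
g(1) = mex{} = 0
g(2) = mex{0} = 1
g(3) = mex{0} = 1
g(4) = mex{0,1} = 2
g(5) = mex{1} = 0
g(6) = mex{1,2} = 0
g(7) = mex{0,2} = 1
g(8) = mex{0} = 1
g(9) = mex{0,1} = 2
g(10) = mex{1} = 0
g(11) = mex{1,2} = 0
g(12) = mex{0,2} = 1
g(13) = mex{0} = 1
The P-positions (g = 0) in 0..13 are 0, 1, 5, 6, 10, 11.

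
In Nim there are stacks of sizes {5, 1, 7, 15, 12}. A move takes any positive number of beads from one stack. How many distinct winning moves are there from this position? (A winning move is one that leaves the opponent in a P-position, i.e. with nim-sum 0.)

Nim-sum: 5 ^ 1 ^ 7 ^ 15 ^ 12 = 0.
The nim-sum is already 0, so every move leaves a nonzero nim-sum — there are no winning moves.

0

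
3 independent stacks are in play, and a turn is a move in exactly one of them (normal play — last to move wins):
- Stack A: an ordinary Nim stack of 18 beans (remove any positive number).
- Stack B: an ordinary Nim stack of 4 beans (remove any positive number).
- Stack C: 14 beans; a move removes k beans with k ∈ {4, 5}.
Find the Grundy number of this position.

Stack A is a plain Nim stack of size 18, so its Grundy value is 18.
Stack B is a plain Nim stack of size 4, so its Grundy value is 4.
Build the Grundy sequence for stack C with g(k) = mex{g(k−s) : s ∈ {4, 5}, s ≤ k}:
k:     0  1  2  3  4  5  6  7  8  9 10 11 12 13 14
g(k):  0  0  0  0  1  1  1  1  2  0  0  0  0  1  1
So g(14) = 1.
By the Sprague-Grundy theorem, the Grundy value of a sum of independent games is the XOR of the component values.
Combined value = 18 ⊕ 4 ⊕ 1 = 23.

23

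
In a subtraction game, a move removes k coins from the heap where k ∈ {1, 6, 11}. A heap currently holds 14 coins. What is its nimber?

0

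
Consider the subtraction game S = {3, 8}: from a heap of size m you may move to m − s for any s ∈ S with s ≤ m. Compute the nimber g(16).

Build the Grundy sequence with g(k) = mex{g(k−s) : s ∈ {3, 8}, s ≤ k}:
k:     0  1  2  3  4  5  6  7  8  9 10 11 12 13 14 15 16
g(k):  0  0  0  1  1  1  0  0  2  1  1  0  0  0  1  1  1
So g(16) = 1.

1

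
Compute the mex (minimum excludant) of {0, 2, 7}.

1

0 is in the set but 1 is not, so the mex is 1.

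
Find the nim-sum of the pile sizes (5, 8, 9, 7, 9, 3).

9

Nim-sum: 5 ⊕ 8 ⊕ 9 ⊕ 7 ⊕ 9 ⊕ 3 = 9.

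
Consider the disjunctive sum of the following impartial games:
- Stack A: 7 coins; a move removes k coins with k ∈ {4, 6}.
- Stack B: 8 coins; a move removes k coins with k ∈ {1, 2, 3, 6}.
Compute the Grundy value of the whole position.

1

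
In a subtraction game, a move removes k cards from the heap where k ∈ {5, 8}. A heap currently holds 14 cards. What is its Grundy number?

0

Build the Grundy sequence with g(k) = mex{g(k−s) : s ∈ {5, 8}, s ≤ k}:
k:     0  1  2  3  4  5  6  7  8  9 10 11 12 13 14
g(k):  0  0  0  0  0  1  1  1  1  1  2  2  2  0  0
So g(14) = 0.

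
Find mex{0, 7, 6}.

1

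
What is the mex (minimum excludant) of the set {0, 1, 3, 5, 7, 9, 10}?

2

The values 0, 1 are all present; 2 is the first non-negative integer missing from the set.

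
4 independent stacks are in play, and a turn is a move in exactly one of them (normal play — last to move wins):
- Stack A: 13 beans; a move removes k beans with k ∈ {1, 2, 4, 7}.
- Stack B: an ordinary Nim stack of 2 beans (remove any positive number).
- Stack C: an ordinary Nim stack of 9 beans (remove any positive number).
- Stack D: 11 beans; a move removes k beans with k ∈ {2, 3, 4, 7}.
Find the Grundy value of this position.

10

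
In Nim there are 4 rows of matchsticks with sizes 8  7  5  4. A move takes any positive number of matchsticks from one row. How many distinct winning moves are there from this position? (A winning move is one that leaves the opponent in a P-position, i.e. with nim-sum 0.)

1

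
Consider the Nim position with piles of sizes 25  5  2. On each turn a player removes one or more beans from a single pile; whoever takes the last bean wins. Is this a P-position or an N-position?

Nim-sum: 25 XOR 5 XOR 2 = 30.
The nim-sum is 30 ≠ 0, so this is an N-position: the player to move can win.

N-position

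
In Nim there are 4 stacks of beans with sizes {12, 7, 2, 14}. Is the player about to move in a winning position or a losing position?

Winning position

Compute the nim-sum pairwise:
12 ^ 7 = 11
11 ^ 2 = 9
9 ^ 14 = 7
The nim-sum is 7 ≠ 0, so this is an N-position: the player to move can win.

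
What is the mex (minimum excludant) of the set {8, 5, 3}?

0 is not in the set, so the mex is 0.

0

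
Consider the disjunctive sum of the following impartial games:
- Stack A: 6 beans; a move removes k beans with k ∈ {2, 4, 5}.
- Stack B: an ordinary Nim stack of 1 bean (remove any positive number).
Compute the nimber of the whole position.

2

Build the Grundy sequence for stack A with g(k) = mex{g(k−s) : s ∈ {2, 4, 5}, s ≤ k}:
k:     0  1  2  3  4  5  6
g(k):  0  0  1  1  2  2  3
So g(6) = 3.
Stack B is a plain Nim stack of size 1, so its Grundy value is 1.
The value of a disjunctive sum is the nim-sum of the parts.
Combined value = 3 ⊕ 1 = 2.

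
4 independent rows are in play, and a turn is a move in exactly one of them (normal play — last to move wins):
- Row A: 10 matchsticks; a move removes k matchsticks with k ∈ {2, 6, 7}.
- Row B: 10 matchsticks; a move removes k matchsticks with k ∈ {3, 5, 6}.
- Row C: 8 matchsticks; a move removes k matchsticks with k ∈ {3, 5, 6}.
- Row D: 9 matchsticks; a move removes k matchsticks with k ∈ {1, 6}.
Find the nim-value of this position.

1

Build the Grundy sequence for row A with g(k) = mex{g(k−s) : s ∈ {2, 6, 7}, s ≤ k}:
k:     0  1  2  3  4  5  6  7  8  9 10
g(k):  0  0  1  1  0  0  1  1  2  0  3
So g(10) = 3.
For row B, compute g(0), g(1), … with moves {3, 5, 6}:
g(0) = mex{} = 0
g(1) = mex{} = 0
g(2) = mex{} = 0
g(3) = mex{0} = 1
g(4) = mex{0} = 1
g(5) = mex{0} = 1
g(6) = mex{0,1} = 2
g(7) = mex{0,1} = 2
g(8) = mex{0,1} = 2
g(9) = mex{1,2} = 0
g(10) = mex{1,2} = 0
So g(10) = 0.
For row C, compute g(0), g(1), … with moves {3, 5, 6}:
g(0) = mex{} = 0
g(1) = mex{} = 0
g(2) = mex{} = 0
g(3) = mex{0} = 1
g(4) = mex{0} = 1
g(5) = mex{0} = 1
g(6) = mex{0,1} = 2
g(7) = mex{0,1} = 2
g(8) = mex{0,1} = 2
So g(8) = 2.
Grundy values for row D (subtraction set {1, 6}):
g(0) = mex{} = 0
g(1) = mex{0} = 1
g(2) = mex{1} = 0
g(3) = mex{0} = 1
g(4) = mex{1} = 0
g(5) = mex{0} = 1
g(6) = mex{0,1} = 2
g(7) = mex{1,2} = 0
g(8) = mex{0} = 1
g(9) = mex{1} = 0
So g(9) = 0.
By the Sprague-Grundy theorem, the Grundy value of a sum of independent games is the XOR of the component values.
Combined value = 3 XOR 0 XOR 2 XOR 0 = 1.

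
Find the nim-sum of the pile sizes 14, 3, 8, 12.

9

Nim-sum: 14 XOR 3 XOR 8 XOR 12 = 9.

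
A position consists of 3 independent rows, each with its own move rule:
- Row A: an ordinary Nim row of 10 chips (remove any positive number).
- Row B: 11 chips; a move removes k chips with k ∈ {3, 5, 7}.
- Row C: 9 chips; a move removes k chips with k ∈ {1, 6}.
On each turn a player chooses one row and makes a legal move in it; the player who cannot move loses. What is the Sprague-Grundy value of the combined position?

Row A is a plain Nim row of size 10, so its Grundy value is 10.
Grundy values for row B (subtraction set {3, 5, 7}):
k:     0  1  2  3  4  5  6  7  8  9 10 11
g(k):  0  0  0  1  1  1  2  2  2  3  0  0
So g(11) = 0.
For row C, compute g(0), g(1), … with moves {1, 6}:
k:     0  1  2  3  4  5  6  7  8  9
g(k):  0  1  0  1  0  1  2  0  1  0
So g(9) = 0.
The value of a disjunctive sum is the nim-sum of the parts.
Combined value = 10 ⊕ 0 ⊕ 0 = 10.

10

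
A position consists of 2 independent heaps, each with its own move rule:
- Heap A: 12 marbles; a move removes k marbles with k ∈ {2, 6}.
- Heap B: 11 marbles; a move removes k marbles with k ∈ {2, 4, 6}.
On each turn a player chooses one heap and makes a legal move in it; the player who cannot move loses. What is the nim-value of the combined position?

1

For heap A, compute g(0), g(1), … with moves {2, 6}:
k:     0  1  2  3  4  5  6  7  8  9 10 11 12
g(k):  0  0  1  1  0  0  1  1  0  0  1  1  0
So g(12) = 0.
For heap B, compute g(0), g(1), … with moves {2, 4, 6}:
k:     0  1  2  3  4  5  6  7  8  9 10 11
g(k):  0  0  1  1  2  2  3  3  0  0  1  1
So g(11) = 1.
The value of a disjunctive sum is the nim-sum of the parts.
Combined value = 0 ⊕ 1 = 1.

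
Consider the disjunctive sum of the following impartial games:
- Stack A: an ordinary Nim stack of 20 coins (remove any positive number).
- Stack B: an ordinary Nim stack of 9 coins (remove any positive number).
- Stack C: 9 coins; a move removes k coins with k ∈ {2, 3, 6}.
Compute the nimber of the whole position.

Stack A is a plain Nim stack of size 20, so its Grundy value is 20.
Stack B is a plain Nim stack of size 9, so its Grundy value is 9.
Build the Grundy sequence for stack C with g(k) = mex{g(k−s) : s ∈ {2, 3, 6}, s ≤ k}:
g(0) = mex{} = 0
g(1) = mex{} = 0
g(2) = mex{0} = 1
g(3) = mex{0} = 1
g(4) = mex{0,1} = 2
g(5) = mex{1} = 0
g(6) = mex{0,1,2} = 3
g(7) = mex{0,2} = 1
g(8) = mex{0,1,3} = 2
g(9) = mex{1,3} = 0
So g(9) = 0.
By the Sprague-Grundy theorem, the Grundy value of a sum of independent games is the XOR of the component values.
Combined value = 20 ⊕ 9 ⊕ 0 = 29.

29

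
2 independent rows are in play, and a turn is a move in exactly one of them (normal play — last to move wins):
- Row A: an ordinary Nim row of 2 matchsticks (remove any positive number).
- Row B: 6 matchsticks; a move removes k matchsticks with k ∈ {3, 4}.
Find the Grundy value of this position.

0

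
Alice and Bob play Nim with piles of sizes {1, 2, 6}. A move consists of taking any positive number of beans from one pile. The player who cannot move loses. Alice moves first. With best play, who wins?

Compute the nim-sum pairwise:
1 XOR 2 = 3
3 XOR 6 = 5
The nim-sum is 5 ≠ 0, so this is an N-position: the player to move can win; Alice has a winning move.

Alice wins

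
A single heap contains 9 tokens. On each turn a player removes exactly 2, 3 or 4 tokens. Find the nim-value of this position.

1

Compute g(0), g(1), … for moves {2, 3, 4}:
g(0) = mex{} = 0
g(1) = mex{} = 0
g(2) = mex{0} = 1
g(3) = mex{0} = 1
g(4) = mex{0,1} = 2
g(5) = mex{0,1} = 2
g(6) = mex{1,2} = 0
g(7) = mex{1,2} = 0
g(8) = mex{0,2} = 1
g(9) = mex{0,2} = 1
So g(9) = 1.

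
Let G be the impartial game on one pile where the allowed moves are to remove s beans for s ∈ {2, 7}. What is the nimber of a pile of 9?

0

Compute g(0), g(1), … for moves {2, 7}:
k:     0  1  2  3  4  5  6  7  8  9
g(k):  0  0  1  1  0  0  1  1  2  0
So g(9) = 0.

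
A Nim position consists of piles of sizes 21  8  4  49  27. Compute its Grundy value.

Compute the nim-sum pairwise:
21 ⊕ 8 = 29
29 ⊕ 4 = 25
25 ⊕ 49 = 40
40 ⊕ 27 = 51

51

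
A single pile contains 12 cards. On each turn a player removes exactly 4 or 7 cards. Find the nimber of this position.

0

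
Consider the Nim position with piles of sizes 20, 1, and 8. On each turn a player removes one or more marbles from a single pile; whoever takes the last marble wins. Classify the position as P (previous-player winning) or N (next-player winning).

N-position

Nim-sum: 20 ^ 1 ^ 8 = 29.
The nim-sum is 29 ≠ 0, so this is an N-position: the player to move can win.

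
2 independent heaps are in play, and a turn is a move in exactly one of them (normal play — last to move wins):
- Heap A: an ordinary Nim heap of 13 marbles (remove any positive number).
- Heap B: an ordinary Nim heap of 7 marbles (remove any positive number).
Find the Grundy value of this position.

Heap A is a plain Nim heap of size 13, so its Grundy value is 13.
Heap B is a plain Nim heap of size 7, so its Grundy value is 7.
By the Sprague-Grundy theorem, the Grundy value of a sum of independent games is the XOR of the component values.
Combined value = 13 XOR 7 = 10.

10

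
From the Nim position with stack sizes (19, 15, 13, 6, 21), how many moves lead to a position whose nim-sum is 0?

Write each in binary and XOR column by column:
  10011  (19)
  01111  (15)
  01101  (13)
  00110  (6)
  10101  (21)
  -----
  00010  (2)
The overall nim-sum is X = 2. A stack of size p has a winning move iff p XOR X < p (reduce it to p XOR X).
  19: 19 XOR 2 = 17 < 19 — winning move (to 17).
  15: 15 XOR 2 = 13 < 15 — winning move (to 13).
  13: 13 XOR 2 = 15 ≥ 13 — no move.
  6: 6 XOR 2 = 4 < 6 — winning move (to 4).
  21: 21 XOR 2 = 23 ≥ 21 — no move.
That gives 3 winning moves.

3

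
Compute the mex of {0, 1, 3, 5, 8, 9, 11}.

The values 0, 1 are all present; 2 is the first non-negative integer missing from the set.

2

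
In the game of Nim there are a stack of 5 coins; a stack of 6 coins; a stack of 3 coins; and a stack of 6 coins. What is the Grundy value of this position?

Nim-sum: 5 ⊕ 6 ⊕ 3 ⊕ 6 = 6.

6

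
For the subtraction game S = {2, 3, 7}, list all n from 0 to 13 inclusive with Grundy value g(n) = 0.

0, 1, 5, 6, 10, 11

Grundy values for subtraction set {2, 3, 7}:
g(0) = mex{} = 0
g(1) = mex{} = 0
g(2) = mex{0} = 1
g(3) = mex{0} = 1
g(4) = mex{0,1} = 2
g(5) = mex{1} = 0
g(6) = mex{1,2} = 0
g(7) = mex{0,2} = 1
g(8) = mex{0} = 1
g(9) = mex{0,1} = 2
g(10) = mex{1} = 0
g(11) = mex{1,2} = 0
g(12) = mex{0,2} = 1
g(13) = mex{0} = 1
The P-positions (g = 0) in 0..13 are 0, 1, 5, 6, 10, 11.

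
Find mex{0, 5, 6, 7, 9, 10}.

1

0 is in the set but 1 is not, so the mex is 1.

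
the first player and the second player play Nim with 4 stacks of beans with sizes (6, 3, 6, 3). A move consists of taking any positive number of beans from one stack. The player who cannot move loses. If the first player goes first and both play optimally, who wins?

Compute the nim-sum pairwise:
6 ⊕ 3 = 5
5 ⊕ 6 = 3
3 ⊕ 3 = 0
The nim-sum is 0, so this is a P-position: the player to move is in a losing position under optimal play; the first player is about to move from it and so loses — the second player wins.

the second player wins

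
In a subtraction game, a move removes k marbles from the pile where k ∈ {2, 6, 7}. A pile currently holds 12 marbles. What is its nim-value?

2

Build the Grundy sequence with g(k) = mex{g(k−s) : s ∈ {2, 6, 7}, s ≤ k}:
k:     0  1  2  3  4  5  6  7  8  9 10 11 12
g(k):  0  0  1  1  0  0  1  1  2  0  3  1  2
So g(12) = 2.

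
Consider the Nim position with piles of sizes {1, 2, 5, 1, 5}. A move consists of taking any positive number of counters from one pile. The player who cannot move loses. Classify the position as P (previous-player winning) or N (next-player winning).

N-position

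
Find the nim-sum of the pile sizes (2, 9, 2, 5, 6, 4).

14

Bitwise XOR of the heap sizes:
  0010  (2)
  1001  (9)
  0010  (2)
  0101  (5)
  0110  (6)
  0100  (4)
  ----
  1110  (14)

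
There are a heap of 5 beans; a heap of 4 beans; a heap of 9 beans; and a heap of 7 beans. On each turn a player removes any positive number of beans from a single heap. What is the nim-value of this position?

15

Bitwise XOR of the heap sizes:
  0101  (5)
  0100  (4)
  1001  (9)
  0111  (7)
  ----
  1111  (15)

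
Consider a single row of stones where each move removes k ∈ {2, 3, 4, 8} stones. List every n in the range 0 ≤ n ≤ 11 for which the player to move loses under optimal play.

Grundy values for subtraction set {2, 3, 4, 8}:
g(0) = mex{} = 0
g(1) = mex{} = 0
g(2) = mex{0} = 1
g(3) = mex{0} = 1
g(4) = mex{0,1} = 2
g(5) = mex{0,1} = 2
g(6) = mex{1,2} = 0
g(7) = mex{1,2} = 0
g(8) = mex{0,2} = 1
g(9) = mex{0,2} = 1
g(10) = mex{0,1} = 2
g(11) = mex{0,1} = 2
The P-positions (g = 0) in 0..11 are 0, 1, 6, 7.

0, 1, 6, 7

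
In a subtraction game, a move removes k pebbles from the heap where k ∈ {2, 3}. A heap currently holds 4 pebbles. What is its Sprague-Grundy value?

2

Compute g(0), g(1), … for moves {2, 3}:
g(0) = mex{} = 0
g(1) = mex{} = 0
g(2) = mex{0} = 1
g(3) = mex{0} = 1
g(4) = mex{0,1} = 2
So g(4) = 2.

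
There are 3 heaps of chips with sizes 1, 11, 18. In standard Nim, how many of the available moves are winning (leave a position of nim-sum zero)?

Bitwise XOR of the heap sizes:
  00001  (1)
  01011  (11)
  10010  (18)
  -----
  11000  (24)
The overall nim-sum is X = 24. A heap of size p has a winning move iff p XOR X < p (reduce it to p XOR X).
  1: 1 XOR 24 = 25 ≥ 1 — no move.
  11: 11 XOR 24 = 19 ≥ 11 — no move.
  18: 18 XOR 24 = 10 < 18 — winning move (to 10).
That gives 1 winning move.

1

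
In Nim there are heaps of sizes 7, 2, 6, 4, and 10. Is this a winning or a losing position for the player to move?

Winning position

Bitwise XOR of the heap sizes:
  0111  (7)
  0010  (2)
  0110  (6)
  0100  (4)
  1010  (10)
  ----
  1101  (13)
The nim-sum is 13 ≠ 0, so this is an N-position: the player to move can win.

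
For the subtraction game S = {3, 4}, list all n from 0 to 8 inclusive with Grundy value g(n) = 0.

Build the Grundy sequence with g(k) = mex{g(k−s) : s ∈ {3, 4}, s ≤ k}:
g(0) = mex{} = 0
g(1) = mex{} = 0
g(2) = mex{} = 0
g(3) = mex{0} = 1
g(4) = mex{0} = 1
g(5) = mex{0} = 1
g(6) = mex{0,1} = 2
g(7) = mex{1} = 0
g(8) = mex{1} = 0
The P-positions (g = 0) in 0..8 are 0, 1, 2, 7, 8.

0, 1, 2, 7, 8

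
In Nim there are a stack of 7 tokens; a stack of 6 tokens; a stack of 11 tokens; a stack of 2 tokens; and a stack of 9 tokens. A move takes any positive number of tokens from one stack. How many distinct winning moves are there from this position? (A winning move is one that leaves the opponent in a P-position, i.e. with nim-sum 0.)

Nim-sum: 7 ⊕ 6 ⊕ 11 ⊕ 2 ⊕ 9 = 1.
The overall nim-sum is X = 1. A stack of size p has a winning move iff p XOR X < p (reduce it to p XOR X).
  7: 7 XOR 1 = 6 < 7 — winning move (to 6).
  6: 6 XOR 1 = 7 ≥ 6 — no move.
  11: 11 XOR 1 = 10 < 11 — winning move (to 10).
  2: 2 XOR 1 = 3 ≥ 2 — no move.
  9: 9 XOR 1 = 8 < 9 — winning move (to 8).
That gives 3 winning moves.

3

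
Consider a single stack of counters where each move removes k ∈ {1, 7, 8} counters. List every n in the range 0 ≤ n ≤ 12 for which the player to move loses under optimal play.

Compute g(0), g(1), … for moves {1, 7, 8}:
g(0) = mex{} = 0
g(1) = mex{0} = 1
g(2) = mex{1} = 0
g(3) = mex{0} = 1
g(4) = mex{1} = 0
g(5) = mex{0} = 1
g(6) = mex{1} = 0
g(7) = mex{0} = 1
g(8) = mex{0,1} = 2
g(9) = mex{0,1,2} = 3
g(10) = mex{0,1,3} = 2
g(11) = mex{0,1,2} = 3
g(12) = mex{0,1,3} = 2
The P-positions (g = 0) in 0..12 are 0, 2, 4, 6.

0, 2, 4, 6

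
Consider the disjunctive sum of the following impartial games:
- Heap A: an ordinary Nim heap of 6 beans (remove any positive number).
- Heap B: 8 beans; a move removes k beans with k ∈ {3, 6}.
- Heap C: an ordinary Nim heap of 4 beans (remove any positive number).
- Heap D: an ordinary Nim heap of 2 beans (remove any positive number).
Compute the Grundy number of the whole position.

Heap A is a plain Nim heap of size 6, so its Grundy value is 6.
Grundy values for heap B (subtraction set {3, 6}):
g(0) = mex{} = 0
g(1) = mex{} = 0
g(2) = mex{} = 0
g(3) = mex{0} = 1
g(4) = mex{0} = 1
g(5) = mex{0} = 1
g(6) = mex{0,1} = 2
g(7) = mex{0,1} = 2
g(8) = mex{0,1} = 2
So g(8) = 2.
Heap C is a plain Nim heap of size 4, so its Grundy value is 4.
Heap D is a plain Nim heap of size 2, so its Grundy value is 2.
By the Sprague-Grundy theorem, the Grundy value of a sum of independent games is the XOR of the component values.
Combined value = 6 XOR 2 XOR 4 XOR 2 = 2.

2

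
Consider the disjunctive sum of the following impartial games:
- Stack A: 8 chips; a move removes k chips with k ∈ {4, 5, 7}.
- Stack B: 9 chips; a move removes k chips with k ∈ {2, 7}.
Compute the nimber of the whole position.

2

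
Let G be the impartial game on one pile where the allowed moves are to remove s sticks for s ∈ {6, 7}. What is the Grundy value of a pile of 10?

1

Grundy values for subtraction set {6, 7}:
k:     0  1  2  3  4  5  6  7  8  9 10
g(k):  0  0  0  0  0  0  1  1  1  1  1
So g(10) = 1.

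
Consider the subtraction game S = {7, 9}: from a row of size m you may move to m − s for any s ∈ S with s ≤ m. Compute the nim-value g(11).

Grundy values for subtraction set {7, 9}:
g(0) = mex{} = 0
g(1) = mex{} = 0
g(2) = mex{} = 0
g(3) = mex{} = 0
g(4) = mex{} = 0
g(5) = mex{} = 0
g(6) = mex{} = 0
g(7) = mex{0} = 1
g(8) = mex{0} = 1
g(9) = mex{0} = 1
g(10) = mex{0} = 1
g(11) = mex{0} = 1
So g(11) = 1.

1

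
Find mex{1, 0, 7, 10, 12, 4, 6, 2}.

3

The values 0, 1, 2 are all present; 3 is the first non-negative integer missing from the set.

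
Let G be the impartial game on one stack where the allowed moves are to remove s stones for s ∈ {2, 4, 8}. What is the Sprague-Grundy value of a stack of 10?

Build the Grundy sequence with g(k) = mex{g(k−s) : s ∈ {2, 4, 8}, s ≤ k}:
k:     0  1  2  3  4  5  6  7  8  9 10
g(k):  0  0  1  1  2  2  0  0  1  1  2
So g(10) = 2.

2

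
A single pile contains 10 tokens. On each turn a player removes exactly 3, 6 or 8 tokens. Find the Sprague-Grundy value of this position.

3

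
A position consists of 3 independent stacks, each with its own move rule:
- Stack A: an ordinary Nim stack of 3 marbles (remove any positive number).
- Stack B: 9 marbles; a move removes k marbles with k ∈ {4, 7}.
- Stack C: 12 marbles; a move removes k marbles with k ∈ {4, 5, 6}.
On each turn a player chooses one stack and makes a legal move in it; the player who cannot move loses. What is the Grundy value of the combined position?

1

Stack A is a plain Nim stack of size 3, so its Grundy value is 3.
Grundy values for stack B (subtraction set {4, 7}):
g(0) = mex{} = 0
g(1) = mex{} = 0
g(2) = mex{} = 0
g(3) = mex{} = 0
g(4) = mex{0} = 1
g(5) = mex{0} = 1
g(6) = mex{0} = 1
g(7) = mex{0} = 1
g(8) = mex{0,1} = 2
g(9) = mex{0,1} = 2
So g(9) = 2.
For stack C, compute g(0), g(1), … with moves {4, 5, 6}:
g(0) = mex{} = 0
g(1) = mex{} = 0
g(2) = mex{} = 0
g(3) = mex{} = 0
g(4) = mex{0} = 1
g(5) = mex{0} = 1
g(6) = mex{0} = 1
g(7) = mex{0} = 1
g(8) = mex{0,1} = 2
g(9) = mex{0,1} = 2
g(10) = mex{1} = 0
g(11) = mex{1} = 0
g(12) = mex{1,2} = 0
So g(12) = 0.
The value of a disjunctive sum is the nim-sum of the parts.
Combined value = 3 ⊕ 2 ⊕ 0 = 1.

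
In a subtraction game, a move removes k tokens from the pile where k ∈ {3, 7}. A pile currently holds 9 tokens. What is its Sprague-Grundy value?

1

Build the Grundy sequence with g(k) = mex{g(k−s) : s ∈ {3, 7}, s ≤ k}:
k:     0  1  2  3  4  5  6  7  8  9
g(k):  0  0  0  1  1  1  0  2  2  1
So g(9) = 1.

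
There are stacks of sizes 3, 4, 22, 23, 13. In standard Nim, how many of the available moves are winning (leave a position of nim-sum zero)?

1

Compute the nim-sum pairwise:
3 ^ 4 = 7
7 ^ 22 = 17
17 ^ 23 = 6
6 ^ 13 = 11
The overall nim-sum is X = 11. A stack of size p has a winning move iff p XOR X < p (reduce it to p XOR X).
  3: 3 XOR 11 = 8 ≥ 3 — no move.
  4: 4 XOR 11 = 15 ≥ 4 — no move.
  22: 22 XOR 11 = 29 ≥ 22 — no move.
  23: 23 XOR 11 = 28 ≥ 23 — no move.
  13: 13 XOR 11 = 6 < 13 — winning move (to 6).
That gives 1 winning move.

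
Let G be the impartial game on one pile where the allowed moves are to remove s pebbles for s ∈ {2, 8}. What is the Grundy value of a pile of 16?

Grundy values for subtraction set {2, 8}:
k:     0  1  2  3  4  5  6  7  8  9 10 11 12 13 14 15 16
g(k):  0  0  1  1  0  0  1  1  2  2  0  0  1  1  0  0  1
So g(16) = 1.

1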